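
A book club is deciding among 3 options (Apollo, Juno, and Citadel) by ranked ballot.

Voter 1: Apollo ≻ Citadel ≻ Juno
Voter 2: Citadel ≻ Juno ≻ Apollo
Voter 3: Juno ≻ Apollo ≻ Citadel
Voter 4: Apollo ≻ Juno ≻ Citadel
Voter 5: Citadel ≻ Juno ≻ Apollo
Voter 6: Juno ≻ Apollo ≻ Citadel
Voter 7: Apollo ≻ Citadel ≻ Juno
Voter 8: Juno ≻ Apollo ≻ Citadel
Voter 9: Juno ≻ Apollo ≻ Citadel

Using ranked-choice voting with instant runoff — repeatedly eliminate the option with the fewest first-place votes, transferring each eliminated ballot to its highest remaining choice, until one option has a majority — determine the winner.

Round 1: Juno 4, Apollo 3, Citadel 2. Citadel has the fewest and is eliminated.
Round 2: Juno 6, Apollo 3. Juno has a majority.

Juno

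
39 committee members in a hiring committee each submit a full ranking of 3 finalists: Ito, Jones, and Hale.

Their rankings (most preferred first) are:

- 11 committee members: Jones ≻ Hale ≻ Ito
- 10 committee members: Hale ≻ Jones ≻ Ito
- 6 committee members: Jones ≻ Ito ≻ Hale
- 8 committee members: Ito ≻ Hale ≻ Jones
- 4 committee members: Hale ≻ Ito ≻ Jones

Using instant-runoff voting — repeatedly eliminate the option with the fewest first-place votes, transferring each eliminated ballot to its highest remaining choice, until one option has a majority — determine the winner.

Hale

Round 1: Jones 17, Hale 14, Ito 8. Ito has the fewest and is eliminated.
Round 2: Hale 22, Jones 17. Hale has a majority.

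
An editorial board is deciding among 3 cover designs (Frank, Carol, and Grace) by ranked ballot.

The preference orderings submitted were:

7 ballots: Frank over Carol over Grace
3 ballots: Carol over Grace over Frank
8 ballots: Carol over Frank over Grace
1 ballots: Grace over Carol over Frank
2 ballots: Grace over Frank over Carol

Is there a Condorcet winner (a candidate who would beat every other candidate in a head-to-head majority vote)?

Yes

Head-to-head results (21 voters total):
Frank vs Carol: Carol wins 12–9.
Frank vs Grace: Frank wins 15–6.
Carol vs Grace: Carol wins 18–3.
Carol beats each rival — Frank (12–9), Grace (18–3) — so Carol is the Condorcet winner.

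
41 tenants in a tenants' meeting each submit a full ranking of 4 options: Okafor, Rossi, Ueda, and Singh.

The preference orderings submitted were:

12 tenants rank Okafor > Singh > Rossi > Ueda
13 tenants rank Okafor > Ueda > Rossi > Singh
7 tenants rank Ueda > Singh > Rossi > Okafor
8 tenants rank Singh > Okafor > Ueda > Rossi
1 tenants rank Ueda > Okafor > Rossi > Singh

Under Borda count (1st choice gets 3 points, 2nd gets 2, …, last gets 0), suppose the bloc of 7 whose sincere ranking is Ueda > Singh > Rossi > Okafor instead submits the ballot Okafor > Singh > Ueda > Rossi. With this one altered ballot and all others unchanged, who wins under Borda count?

Borda totals with the altered ballot: Okafor 114, Rossi 26, Ueda 44, Singh 62.
The winner is unchanged: still Okafor.

Okafor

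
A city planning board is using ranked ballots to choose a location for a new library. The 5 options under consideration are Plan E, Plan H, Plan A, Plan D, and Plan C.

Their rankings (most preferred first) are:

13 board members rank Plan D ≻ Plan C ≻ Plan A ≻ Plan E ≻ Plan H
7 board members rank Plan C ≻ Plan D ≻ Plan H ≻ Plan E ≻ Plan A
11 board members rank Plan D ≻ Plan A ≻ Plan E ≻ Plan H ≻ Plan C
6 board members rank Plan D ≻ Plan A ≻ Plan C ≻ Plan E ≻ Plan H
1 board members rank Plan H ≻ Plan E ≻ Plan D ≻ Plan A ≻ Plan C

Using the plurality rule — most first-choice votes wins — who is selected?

Plan D

First-place vote totals:
  Plan E: 0
  Plan H: 1
  Plan A: 0
  Plan D: 30
  Plan C: 7
Plan D has the most first-place votes.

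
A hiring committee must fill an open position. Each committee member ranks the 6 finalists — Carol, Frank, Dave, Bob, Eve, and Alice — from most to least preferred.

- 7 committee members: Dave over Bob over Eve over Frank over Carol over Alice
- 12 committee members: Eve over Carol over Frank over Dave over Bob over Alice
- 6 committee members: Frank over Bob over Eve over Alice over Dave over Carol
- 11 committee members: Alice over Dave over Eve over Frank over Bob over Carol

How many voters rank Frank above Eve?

6

Ballots ranking Frank above Eve: 6.
Ballots ranking Eve above Frank: 7+12+11 = 30.
So 6 of 36 voters prefer Frank to Eve.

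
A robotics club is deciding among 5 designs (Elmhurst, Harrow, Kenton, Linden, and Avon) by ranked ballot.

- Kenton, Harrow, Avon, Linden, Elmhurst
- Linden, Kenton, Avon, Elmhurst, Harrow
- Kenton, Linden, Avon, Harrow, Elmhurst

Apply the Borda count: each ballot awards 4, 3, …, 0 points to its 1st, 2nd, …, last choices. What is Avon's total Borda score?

Borda scores:
  Elmhurst: 0 + 1 + 0 = 1
  Harrow: 3 + 0 + 1 = 4
  Kenton: 4 + 3 + 4 = 11
  Linden: 1 + 4 + 3 = 8
  Avon: 2 + 2 + 2 = 6

6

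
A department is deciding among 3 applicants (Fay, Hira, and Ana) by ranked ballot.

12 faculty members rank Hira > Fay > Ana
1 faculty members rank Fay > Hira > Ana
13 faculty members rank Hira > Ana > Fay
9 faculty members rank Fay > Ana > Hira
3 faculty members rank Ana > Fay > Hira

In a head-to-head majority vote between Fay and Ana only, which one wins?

Ballots ranking Fay above Ana: 12+1+9 = 22.
Ballots ranking Ana above Fay: 13+3 = 16.
Fay wins the head-to-head, 22–16.

Fay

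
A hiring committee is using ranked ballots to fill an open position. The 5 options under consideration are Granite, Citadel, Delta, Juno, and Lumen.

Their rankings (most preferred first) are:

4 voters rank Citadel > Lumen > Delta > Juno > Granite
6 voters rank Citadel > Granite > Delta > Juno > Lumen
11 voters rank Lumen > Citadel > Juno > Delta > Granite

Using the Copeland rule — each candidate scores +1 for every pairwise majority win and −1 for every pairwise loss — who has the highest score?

Pairwise results:
  Granite vs Citadel: Citadel wins 21–0.
  Granite vs Delta: Delta wins 15–6.
  Granite vs Juno: Juno wins 15–6.
  Granite vs Lumen: Lumen wins 15–6.
  Citadel vs Delta: Citadel wins 21–0.
  Citadel vs Juno: Citadel wins 21–0.
  Citadel vs Lumen: Lumen wins 11–10.
  Delta vs Juno: Juno wins 11–10.
  Delta vs Lumen: Lumen wins 15–6.
  Juno vs Lumen: Lumen wins 15–6.
Copeland scores (wins − losses):
  Granite: 0 − 4 = -4
  Citadel: 3 − 1 = 2
  Delta: 1 − 3 = -2
  Juno: 2 − 2 = 0
  Lumen: 4 − 0 = 4
Lumen has the best Copeland score.

Lumen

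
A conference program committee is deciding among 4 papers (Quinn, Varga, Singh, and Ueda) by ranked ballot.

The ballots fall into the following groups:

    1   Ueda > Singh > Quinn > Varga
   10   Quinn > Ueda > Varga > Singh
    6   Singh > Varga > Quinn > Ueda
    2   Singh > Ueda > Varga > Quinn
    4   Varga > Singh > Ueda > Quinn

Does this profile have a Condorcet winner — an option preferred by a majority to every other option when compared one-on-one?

No

Head-to-head results (23 voters total):
Quinn vs Varga: Varga wins 12–11.
Quinn vs Singh: Singh wins 13–10.
Quinn vs Ueda: Quinn wins 16–7.
Varga vs Singh: Varga wins 14–9.
Varga vs Ueda: Ueda wins 13–10.
Singh vs Ueda: Singh wins 12–11.
No candidate beats all others: Quinn beats Ueda beats Varga beats Quinn, a majority cycle.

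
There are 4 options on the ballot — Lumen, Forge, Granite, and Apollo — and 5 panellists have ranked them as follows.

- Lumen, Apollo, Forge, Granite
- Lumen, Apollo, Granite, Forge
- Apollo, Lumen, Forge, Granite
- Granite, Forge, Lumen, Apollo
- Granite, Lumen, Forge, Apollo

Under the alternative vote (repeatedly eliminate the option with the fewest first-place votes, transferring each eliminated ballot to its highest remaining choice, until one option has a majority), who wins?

Round 1: Lumen 2, Granite 2, Apollo 1, Forge 0. Forge has the fewest and is eliminated.
Round 2: Lumen 2, Granite 2, Apollo 1. Apollo has the fewest and is eliminated.
Round 3: Lumen 3, Granite 2. Lumen has a majority.

Lumen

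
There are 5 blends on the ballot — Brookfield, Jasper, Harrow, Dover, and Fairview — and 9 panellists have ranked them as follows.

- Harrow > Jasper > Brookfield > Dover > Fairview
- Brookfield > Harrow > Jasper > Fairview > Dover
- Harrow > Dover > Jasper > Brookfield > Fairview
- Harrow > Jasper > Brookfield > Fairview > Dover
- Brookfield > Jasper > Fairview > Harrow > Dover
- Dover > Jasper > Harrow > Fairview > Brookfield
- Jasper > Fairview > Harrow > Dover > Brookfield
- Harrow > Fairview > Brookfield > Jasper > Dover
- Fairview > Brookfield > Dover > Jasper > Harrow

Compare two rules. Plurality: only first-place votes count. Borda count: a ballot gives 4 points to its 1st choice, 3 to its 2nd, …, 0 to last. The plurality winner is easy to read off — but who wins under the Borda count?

Harrow

Plurality first-place counts: Brookfield 2, Jasper 1, Harrow 4, Dover 1, Fairview 1 → Harrow.
Borda totals: Brookfield 18, Jasper 22, Harrow 24, Dover 11, Fairview 15 → Harrow.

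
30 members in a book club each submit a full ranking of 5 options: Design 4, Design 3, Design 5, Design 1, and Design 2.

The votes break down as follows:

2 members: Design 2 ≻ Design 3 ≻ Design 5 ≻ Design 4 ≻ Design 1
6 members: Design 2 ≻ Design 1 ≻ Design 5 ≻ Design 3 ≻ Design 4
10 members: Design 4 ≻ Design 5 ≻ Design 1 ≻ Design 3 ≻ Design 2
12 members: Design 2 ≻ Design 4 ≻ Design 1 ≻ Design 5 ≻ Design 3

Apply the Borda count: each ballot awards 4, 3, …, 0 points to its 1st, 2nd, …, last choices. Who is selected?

Borda scores:
  Design 4: 2·1 + 6·0 + 10·4 + 12·3 = 78
  Design 3: 2·3 + 6·1 + 10·1 + 12·0 = 22
  Design 5: 2·2 + 6·2 + 10·3 + 12·1 = 58
  Design 1: 2·0 + 6·3 + 10·2 + 12·2 = 62
  Design 2: 2·4 + 6·4 + 10·0 + 12·4 = 80
Design 2 has the highest total.

Design 2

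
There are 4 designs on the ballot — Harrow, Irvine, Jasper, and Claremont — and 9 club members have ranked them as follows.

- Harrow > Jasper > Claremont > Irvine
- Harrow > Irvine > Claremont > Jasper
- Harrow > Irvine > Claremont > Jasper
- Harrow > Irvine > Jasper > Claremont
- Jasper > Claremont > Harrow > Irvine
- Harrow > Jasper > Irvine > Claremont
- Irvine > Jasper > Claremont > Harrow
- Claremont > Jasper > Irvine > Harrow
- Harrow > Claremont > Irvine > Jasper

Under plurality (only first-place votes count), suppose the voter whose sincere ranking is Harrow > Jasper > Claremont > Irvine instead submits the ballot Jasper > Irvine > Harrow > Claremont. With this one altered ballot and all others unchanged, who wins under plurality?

Harrow

First-place totals with the altered ballot: Harrow 5, Irvine 1, Jasper 2, Claremont 1.
The winner is unchanged: still Harrow.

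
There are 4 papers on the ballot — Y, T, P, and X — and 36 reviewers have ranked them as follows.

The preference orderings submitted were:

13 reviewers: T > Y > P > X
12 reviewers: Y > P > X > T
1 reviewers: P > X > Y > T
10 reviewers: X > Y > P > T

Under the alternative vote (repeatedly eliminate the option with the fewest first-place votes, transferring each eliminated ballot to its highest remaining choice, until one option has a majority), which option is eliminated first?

Round 1: T 13, Y 12, X 10, P 1. P has the fewest and is eliminated.
Round 2: T 13, Y 12, X 11. X has the fewest and is eliminated.
Round 3: Y 23, T 13. Y has a majority.

P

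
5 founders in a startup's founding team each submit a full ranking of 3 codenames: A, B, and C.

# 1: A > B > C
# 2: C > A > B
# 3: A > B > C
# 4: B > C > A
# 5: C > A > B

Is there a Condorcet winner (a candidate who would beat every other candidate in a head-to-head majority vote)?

No

Head-to-head results (5 voters total):
A vs B: A wins 4–1.
A vs C: C wins 3–2.
B vs C: B wins 3–2.
No candidate beats all others: A beats B beats C beats A, a majority cycle.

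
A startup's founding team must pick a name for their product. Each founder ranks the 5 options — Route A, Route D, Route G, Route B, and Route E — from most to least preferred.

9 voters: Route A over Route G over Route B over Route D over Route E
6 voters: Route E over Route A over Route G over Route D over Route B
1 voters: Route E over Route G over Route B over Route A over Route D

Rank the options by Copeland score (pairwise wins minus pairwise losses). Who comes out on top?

Pairwise results:
  Route A vs Route D: Route A wins 16–0.
  Route A vs Route G: Route A wins 15–1.
  Route A vs Route B: Route A wins 15–1.
  Route A vs Route E: Route A wins 9–7.
  Route D vs Route G: Route G wins 16–0.
  Route D vs Route B: Route B wins 10–6.
  Route D vs Route E: Route D wins 9–7.
  Route G vs Route B: Route G wins 16–0.
  Route G vs Route E: Route G wins 9–7.
  Route B vs Route E: Route B wins 9–7.
Copeland scores (wins − losses):
  Route A: 4 − 0 = 4
  Route D: 1 − 3 = -2
  Route G: 3 − 1 = 2
  Route B: 2 − 2 = 0
  Route E: 0 − 4 = -4
Route A has the best Copeland score.

Route A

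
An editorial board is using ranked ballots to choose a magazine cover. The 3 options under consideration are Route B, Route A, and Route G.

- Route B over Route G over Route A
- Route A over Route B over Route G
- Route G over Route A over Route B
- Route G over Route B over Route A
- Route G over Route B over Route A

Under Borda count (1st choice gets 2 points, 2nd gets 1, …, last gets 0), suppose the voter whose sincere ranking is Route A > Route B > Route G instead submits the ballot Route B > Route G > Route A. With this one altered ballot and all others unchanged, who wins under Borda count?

Route G

Borda totals with the altered ballot: Route B 6, Route A 1, Route G 8.
The winner is unchanged: still Route G.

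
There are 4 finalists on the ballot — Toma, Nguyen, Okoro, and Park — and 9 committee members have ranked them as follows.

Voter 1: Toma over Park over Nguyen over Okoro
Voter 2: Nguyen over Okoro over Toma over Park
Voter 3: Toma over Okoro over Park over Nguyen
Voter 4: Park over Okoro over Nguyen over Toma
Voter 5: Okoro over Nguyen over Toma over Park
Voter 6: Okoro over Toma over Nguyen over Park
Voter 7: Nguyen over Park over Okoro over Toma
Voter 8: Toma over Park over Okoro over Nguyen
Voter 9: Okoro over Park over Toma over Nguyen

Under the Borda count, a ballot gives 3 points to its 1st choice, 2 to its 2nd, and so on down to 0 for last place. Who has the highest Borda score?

Okoro

Borda scores:
  Toma: 3 + 1 + 3 + 0 + 1 + 2 + 0 + 3 + 1 = 14
  Nguyen: 1 + 3 + 0 + 1 + 2 + 1 + 3 + 0 + 0 = 11
  Okoro: 0 + 2 + 2 + 2 + 3 + 3 + 1 + 1 + 3 = 17
  Park: 2 + 0 + 1 + 3 + 0 + 0 + 2 + 2 + 2 = 12
Okoro has the highest total.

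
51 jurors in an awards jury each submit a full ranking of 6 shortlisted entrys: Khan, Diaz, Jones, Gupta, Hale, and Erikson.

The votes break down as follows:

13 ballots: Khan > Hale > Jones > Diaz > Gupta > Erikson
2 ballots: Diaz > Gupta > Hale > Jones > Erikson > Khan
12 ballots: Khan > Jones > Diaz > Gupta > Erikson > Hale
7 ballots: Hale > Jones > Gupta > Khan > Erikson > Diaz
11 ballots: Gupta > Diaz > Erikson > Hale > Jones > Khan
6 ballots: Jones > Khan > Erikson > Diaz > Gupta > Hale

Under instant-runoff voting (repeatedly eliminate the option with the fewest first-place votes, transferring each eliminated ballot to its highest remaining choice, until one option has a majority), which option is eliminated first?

Round 1: Khan 25, Gupta 11, Hale 7, Jones 6, Diaz 2, Erikson 0. Erikson has the fewest and is eliminated.
Round 2: Khan 25, Gupta 11, Hale 7, Jones 6, Diaz 2. Diaz has the fewest and is eliminated.
Round 3: Khan 25, Gupta 13, Hale 7, Jones 6. Jones has the fewest and is eliminated.
Round 4: Khan 31, Gupta 13, Hale 7. Khan has a majority.

Erikson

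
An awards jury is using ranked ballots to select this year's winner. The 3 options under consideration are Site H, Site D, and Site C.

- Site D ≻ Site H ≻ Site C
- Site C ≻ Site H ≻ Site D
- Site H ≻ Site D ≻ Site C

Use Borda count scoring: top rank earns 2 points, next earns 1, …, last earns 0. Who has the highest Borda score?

Borda scores:
  Site H: 1 + 1 + 2 = 4
  Site D: 2 + 0 + 1 = 3
  Site C: 0 + 2 + 0 = 2
Site H has the highest total.

Site H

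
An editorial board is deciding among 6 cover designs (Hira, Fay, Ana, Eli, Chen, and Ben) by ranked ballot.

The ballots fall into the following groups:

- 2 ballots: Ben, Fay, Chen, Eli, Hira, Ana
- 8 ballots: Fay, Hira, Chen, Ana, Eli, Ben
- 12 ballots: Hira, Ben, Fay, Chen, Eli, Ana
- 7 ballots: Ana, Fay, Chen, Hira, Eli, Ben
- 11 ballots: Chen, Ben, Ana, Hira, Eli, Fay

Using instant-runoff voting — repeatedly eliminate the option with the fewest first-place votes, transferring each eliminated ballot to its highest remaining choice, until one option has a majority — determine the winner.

Round 1: Hira 12, Chen 11, Fay 8, Ana 7, Ben 2, Eli 0. Eli has the fewest and is eliminated.
Round 2: Hira 12, Chen 11, Fay 8, Ana 7, Ben 2. Ben has the fewest and is eliminated.
Round 3: Hira 12, Chen 11, Fay 10, Ana 7. Ana has the fewest and is eliminated.
Round 4: Fay 17, Hira 12, Chen 11. Chen has the fewest and is eliminated.
Round 5: Hira 23, Fay 17. Hira has a majority.

Hira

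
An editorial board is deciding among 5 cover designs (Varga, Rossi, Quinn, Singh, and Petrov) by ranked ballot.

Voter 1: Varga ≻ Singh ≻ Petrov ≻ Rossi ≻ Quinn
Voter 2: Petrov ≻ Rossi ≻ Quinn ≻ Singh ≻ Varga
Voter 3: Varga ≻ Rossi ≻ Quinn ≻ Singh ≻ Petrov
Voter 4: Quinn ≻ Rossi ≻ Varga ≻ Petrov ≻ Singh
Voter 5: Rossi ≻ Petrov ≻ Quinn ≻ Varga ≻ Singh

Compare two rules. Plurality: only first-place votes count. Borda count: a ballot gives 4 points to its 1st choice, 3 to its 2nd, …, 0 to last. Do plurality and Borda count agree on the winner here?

No

Plurality first-place counts: Varga 2, Rossi 1, Quinn 1, Singh 0, Petrov 1 → Varga.
Borda totals: Varga 11, Rossi 14, Quinn 10, Singh 5, Petrov 10 → Rossi.
The two rules disagree: plurality picks Varga, Borda picks Rossi.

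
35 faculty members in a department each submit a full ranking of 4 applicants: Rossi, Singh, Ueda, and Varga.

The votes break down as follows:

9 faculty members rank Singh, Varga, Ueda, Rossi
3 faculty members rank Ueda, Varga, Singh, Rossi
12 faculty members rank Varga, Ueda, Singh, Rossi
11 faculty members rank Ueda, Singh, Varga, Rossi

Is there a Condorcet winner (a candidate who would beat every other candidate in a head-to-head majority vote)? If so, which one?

Head-to-head results (35 voters total):
Rossi vs Singh: Singh wins 35–0.
Rossi vs Ueda: Ueda wins 35–0.
Rossi vs Varga: Varga wins 35–0.
Singh vs Ueda: Ueda wins 26–9.
Singh vs Varga: Singh wins 20–15.
Ueda vs Varga: Varga wins 21–14.
No candidate beats all others: Singh beats Varga beats Ueda beats Singh, a majority cycle.

There is no Condorcet winner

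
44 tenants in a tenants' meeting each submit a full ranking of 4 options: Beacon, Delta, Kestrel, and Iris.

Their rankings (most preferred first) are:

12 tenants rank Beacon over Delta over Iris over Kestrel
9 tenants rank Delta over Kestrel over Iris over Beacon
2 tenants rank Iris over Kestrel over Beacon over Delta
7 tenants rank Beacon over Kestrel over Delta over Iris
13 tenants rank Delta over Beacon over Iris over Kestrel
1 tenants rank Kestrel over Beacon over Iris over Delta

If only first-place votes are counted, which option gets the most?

Delta

First-place vote totals:
  Beacon: 19
  Delta: 22
  Kestrel: 1
  Iris: 2
Delta has the most first-place votes.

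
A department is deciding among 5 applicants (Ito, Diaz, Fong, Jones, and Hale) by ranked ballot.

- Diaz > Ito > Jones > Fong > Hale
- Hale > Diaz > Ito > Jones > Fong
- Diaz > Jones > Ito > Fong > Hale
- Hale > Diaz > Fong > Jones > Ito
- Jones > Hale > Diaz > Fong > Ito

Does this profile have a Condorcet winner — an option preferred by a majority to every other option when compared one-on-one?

No

Head-to-head results (5 voters total):
Ito vs Diaz: Diaz wins 5–0.
Ito vs Fong: Ito wins 3–2.
Ito vs Jones: Jones wins 3–2.
Ito vs Hale: Hale wins 3–2.
Diaz vs Fong: Diaz wins 5–0.
Diaz vs Jones: Diaz wins 4–1.
Diaz vs Hale: Hale wins 3–2.
Fong vs Jones: Jones wins 4–1.
Fong vs Hale: Hale wins 3–2.
Jones vs Hale: Jones wins 3–2.
No candidate beats all others: Diaz beats Jones beats Hale beats Diaz, a majority cycle.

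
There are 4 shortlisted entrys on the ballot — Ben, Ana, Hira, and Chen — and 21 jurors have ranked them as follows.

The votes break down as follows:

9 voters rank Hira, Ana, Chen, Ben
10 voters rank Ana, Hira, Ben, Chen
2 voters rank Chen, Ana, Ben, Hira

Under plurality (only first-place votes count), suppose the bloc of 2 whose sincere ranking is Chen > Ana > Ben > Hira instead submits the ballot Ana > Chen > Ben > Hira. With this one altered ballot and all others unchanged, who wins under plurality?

First-place totals with the altered ballot: Ben 0, Ana 12, Hira 9, Chen 0.
The winner is unchanged: still Ana.

Ana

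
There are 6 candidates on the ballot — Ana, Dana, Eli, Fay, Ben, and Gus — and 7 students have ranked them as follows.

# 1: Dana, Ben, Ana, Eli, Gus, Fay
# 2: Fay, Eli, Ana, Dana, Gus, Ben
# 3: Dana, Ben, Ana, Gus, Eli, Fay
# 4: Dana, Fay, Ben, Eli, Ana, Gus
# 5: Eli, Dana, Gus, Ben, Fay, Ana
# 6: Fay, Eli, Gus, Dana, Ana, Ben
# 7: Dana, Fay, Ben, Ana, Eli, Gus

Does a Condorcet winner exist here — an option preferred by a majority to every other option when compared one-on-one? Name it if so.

Head-to-head results (7 voters total):
Ana vs Dana: Dana wins 6–1.
Ana vs Eli: Eli wins 4–3.
Ana vs Fay: Fay wins 5–2.
Ana vs Ben: Ben wins 5–2.
Ana vs Gus: Ana wins 5–2.
Dana vs Eli: Dana wins 4–3.
Dana vs Fay: Dana wins 5–2.
Dana vs Ben: Dana wins 7–0.
Dana vs Gus: Dana wins 6–1.
Eli vs Fay: Fay wins 4–3.
Eli vs Ben: Ben wins 4–3.
Eli vs Gus: Eli wins 6–1.
Fay vs Ben: Fay wins 4–3.
Fay vs Gus: Fay wins 4–3.
Ben vs Gus: Ben wins 4–3.
Dana beats each rival — Ana (6–1), Eli (4–3), Fay (5–2), Ben (7–0), Gus (6–1) — so Dana is the Condorcet winner.

Dana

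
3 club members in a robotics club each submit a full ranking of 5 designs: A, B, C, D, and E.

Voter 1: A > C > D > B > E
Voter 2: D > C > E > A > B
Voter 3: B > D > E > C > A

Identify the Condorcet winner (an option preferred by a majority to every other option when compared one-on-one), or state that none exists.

Head-to-head results (3 voters total):
A vs B: A wins 2–1.
A vs C: C wins 2–1.
A vs D: D wins 2–1.
A vs E: E wins 2–1.
B vs C: C wins 2–1.
B vs D: D wins 2–1.
B vs E: B wins 2–1.
C vs D: D wins 2–1.
C vs E: C wins 2–1.
D vs E: D wins 3–0.
D beats each rival — A (2–1), B (2–1), C (2–1), E (3–0) — so D is the Condorcet winner.

D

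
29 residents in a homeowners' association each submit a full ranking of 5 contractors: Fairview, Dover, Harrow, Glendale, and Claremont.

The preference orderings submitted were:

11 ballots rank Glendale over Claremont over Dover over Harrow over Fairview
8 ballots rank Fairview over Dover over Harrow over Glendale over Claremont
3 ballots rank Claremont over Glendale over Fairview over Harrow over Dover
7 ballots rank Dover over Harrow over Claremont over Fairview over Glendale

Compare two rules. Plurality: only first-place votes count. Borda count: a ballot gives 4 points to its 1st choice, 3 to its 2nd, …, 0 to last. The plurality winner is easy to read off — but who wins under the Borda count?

Plurality first-place counts: Fairview 8, Dover 7, Harrow 0, Glendale 11, Claremont 3 → Glendale.
Borda totals: Fairview 45, Dover 74, Harrow 51, Glendale 61, Claremont 59 → Dover.

Dover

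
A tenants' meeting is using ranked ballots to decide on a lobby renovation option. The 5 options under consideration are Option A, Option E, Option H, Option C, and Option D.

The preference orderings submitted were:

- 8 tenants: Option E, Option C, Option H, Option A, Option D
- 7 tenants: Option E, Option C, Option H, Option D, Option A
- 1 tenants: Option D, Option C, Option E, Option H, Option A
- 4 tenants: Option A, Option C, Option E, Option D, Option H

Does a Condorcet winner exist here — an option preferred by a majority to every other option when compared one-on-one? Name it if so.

Option E

Head-to-head results (20 voters total):
Option A vs Option E: Option E wins 16–4.
Option A vs Option H: Option H wins 16–4.
Option A vs Option C: Option C wins 16–4.
Option A vs Option D: Option A wins 12–8.
Option E vs Option H: Option E wins 20–0.
Option E vs Option C: Option E wins 15–5.
Option E vs Option D: Option E wins 19–1.
Option H vs Option C: Option C wins 20–0.
Option H vs Option D: Option H wins 15–5.
Option C vs Option D: Option C wins 19–1.
Option E beats each rival — Option A (16–4), Option H (20–0), Option C (15–5), Option D (19–1) — so Option E is the Condorcet winner.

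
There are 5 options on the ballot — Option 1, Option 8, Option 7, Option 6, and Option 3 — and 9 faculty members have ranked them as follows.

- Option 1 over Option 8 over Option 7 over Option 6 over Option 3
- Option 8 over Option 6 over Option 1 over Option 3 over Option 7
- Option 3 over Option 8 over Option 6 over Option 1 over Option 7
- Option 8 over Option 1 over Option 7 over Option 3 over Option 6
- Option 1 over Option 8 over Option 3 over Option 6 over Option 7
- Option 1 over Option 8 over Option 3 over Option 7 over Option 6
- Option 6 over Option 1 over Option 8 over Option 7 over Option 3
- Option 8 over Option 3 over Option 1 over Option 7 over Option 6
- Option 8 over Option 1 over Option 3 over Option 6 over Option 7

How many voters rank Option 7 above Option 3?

Ballots ranking Option 7 above Option 3: 3.
Ballots ranking Option 3 above Option 7: 6.
So 3 of 9 voters prefer Option 7 to Option 3.

3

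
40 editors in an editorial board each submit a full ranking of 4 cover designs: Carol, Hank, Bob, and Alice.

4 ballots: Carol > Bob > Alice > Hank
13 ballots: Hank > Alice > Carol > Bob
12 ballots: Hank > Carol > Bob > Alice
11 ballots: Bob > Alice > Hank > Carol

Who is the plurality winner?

Hank

First-place vote totals:
  Carol: 4
  Hank: 25
  Bob: 11
  Alice: 0
Hank has the most first-place votes.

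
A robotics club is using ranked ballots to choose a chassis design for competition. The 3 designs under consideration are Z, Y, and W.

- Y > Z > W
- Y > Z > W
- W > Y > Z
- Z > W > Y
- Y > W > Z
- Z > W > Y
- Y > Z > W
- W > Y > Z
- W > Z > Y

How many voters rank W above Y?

Ballots ranking W above Y: 5.
Ballots ranking Y above W: 4.
So 5 of 9 voters prefer W to Y.

5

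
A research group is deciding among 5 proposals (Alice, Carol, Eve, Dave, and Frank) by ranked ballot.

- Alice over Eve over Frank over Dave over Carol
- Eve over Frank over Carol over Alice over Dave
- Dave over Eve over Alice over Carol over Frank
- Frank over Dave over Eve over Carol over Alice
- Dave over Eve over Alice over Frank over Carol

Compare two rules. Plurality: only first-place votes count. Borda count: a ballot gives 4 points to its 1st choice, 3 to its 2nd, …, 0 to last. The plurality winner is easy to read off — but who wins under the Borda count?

Eve

Plurality first-place counts: Alice 1, Carol 0, Eve 1, Dave 2, Frank 1 → Dave.
Borda totals: Alice 9, Carol 4, Eve 15, Dave 12, Frank 10 → Eve.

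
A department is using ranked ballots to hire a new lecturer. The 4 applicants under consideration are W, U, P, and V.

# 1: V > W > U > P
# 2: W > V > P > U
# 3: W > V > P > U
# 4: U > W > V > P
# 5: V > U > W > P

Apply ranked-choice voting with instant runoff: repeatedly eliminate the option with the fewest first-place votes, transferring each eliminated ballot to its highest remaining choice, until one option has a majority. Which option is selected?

W

Round 1: W 2, V 2, U 1, P 0. P has the fewest and is eliminated.
Round 2: W 2, V 2, U 1. U has the fewest and is eliminated.
Round 3: W 3, V 2. W has a majority.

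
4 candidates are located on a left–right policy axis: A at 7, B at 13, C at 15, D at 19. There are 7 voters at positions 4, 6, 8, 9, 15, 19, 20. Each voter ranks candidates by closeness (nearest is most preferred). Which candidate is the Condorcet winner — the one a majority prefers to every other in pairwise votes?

With single-peaked preferences on a line, the Condorcet winner is the candidate closest to the median voter.
The median voter (position 9) is closest to A at 7.
Check: A vs C — voters closer to A: 4 of 7.

A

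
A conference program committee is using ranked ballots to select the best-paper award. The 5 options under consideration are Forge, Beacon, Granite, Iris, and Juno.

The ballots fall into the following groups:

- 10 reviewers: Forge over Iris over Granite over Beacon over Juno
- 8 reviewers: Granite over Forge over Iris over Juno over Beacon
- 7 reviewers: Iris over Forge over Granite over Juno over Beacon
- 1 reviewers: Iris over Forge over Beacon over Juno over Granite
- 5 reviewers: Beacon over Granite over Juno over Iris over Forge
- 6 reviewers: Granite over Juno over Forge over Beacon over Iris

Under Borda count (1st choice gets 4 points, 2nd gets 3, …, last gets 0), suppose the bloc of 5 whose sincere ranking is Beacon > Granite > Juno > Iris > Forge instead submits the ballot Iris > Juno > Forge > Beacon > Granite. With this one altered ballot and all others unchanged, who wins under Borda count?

Forge

Borda totals with the altered ballot: Forge 110, Beacon 23, Granite 90, Iris 98, Juno 49.
The switch changes the winner from Granite to Forge.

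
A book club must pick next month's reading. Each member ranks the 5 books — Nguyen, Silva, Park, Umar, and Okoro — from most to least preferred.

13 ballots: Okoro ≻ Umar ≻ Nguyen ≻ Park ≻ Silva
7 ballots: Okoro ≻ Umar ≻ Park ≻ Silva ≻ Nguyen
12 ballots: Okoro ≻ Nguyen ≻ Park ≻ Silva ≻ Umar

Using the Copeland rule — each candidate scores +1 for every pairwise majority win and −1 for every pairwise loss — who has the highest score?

Pairwise results:
  Nguyen vs Silva: Nguyen wins 25–7.
  Nguyen vs Park: Nguyen wins 25–7.
  Nguyen vs Umar: Umar wins 20–12.
  Nguyen vs Okoro: Okoro wins 32–0.
  Silva vs Park: Park wins 32–0.
  Silva vs Umar: Umar wins 20–12.
  Silva vs Okoro: Okoro wins 32–0.
  Park vs Umar: Umar wins 20–12.
  Park vs Okoro: Okoro wins 32–0.
  Umar vs Okoro: Okoro wins 32–0.
Copeland scores (wins − losses):
  Nguyen: 2 − 2 = 0
  Silva: 0 − 4 = -4
  Park: 1 − 3 = -2
  Umar: 3 − 1 = 2
  Okoro: 4 − 0 = 4
Okoro has the best Copeland score.

Okoro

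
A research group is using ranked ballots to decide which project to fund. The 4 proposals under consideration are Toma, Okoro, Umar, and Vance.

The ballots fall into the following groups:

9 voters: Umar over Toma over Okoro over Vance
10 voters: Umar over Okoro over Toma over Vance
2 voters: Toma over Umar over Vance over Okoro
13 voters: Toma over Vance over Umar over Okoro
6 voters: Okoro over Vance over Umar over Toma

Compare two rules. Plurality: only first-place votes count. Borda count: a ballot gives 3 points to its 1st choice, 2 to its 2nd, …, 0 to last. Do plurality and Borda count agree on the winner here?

Yes

Plurality first-place counts: Toma 15, Okoro 6, Umar 19, Vance 0 → Umar.
Borda totals: Toma 73, Okoro 47, Umar 80, Vance 40 → Umar.
The two rules agree on Umar.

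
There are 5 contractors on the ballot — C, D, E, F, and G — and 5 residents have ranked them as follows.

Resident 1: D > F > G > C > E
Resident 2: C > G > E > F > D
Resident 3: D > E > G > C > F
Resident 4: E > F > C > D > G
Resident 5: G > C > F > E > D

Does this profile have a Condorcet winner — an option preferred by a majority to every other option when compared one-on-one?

No

Head-to-head results (5 voters total):
C vs D: C wins 3–2.
C vs E: C wins 3–2.
C vs F: C wins 3–2.
C vs G: G wins 3–2.
D vs E: E wins 3–2.
D vs F: F wins 3–2.
D vs G: D wins 3–2.
E vs F: E wins 3–2.
E vs G: G wins 3–2.
F vs G: G wins 3–2.
No candidate beats all others: C beats D beats G beats C, a majority cycle.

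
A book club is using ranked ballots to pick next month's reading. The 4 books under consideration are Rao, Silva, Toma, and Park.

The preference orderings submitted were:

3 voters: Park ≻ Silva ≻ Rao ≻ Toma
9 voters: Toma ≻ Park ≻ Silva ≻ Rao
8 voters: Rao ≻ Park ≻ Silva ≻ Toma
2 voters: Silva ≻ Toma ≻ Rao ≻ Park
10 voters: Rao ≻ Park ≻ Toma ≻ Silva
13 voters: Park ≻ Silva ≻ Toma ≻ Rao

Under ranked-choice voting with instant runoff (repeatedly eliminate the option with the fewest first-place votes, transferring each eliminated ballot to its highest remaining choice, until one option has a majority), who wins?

Round 1: Rao 18, Park 16, Toma 9, Silva 2. Silva has the fewest and is eliminated.
Round 2: Rao 18, Park 16, Toma 11. Toma has the fewest and is eliminated.
Round 3: Park 25, Rao 20. Park has a majority.

Park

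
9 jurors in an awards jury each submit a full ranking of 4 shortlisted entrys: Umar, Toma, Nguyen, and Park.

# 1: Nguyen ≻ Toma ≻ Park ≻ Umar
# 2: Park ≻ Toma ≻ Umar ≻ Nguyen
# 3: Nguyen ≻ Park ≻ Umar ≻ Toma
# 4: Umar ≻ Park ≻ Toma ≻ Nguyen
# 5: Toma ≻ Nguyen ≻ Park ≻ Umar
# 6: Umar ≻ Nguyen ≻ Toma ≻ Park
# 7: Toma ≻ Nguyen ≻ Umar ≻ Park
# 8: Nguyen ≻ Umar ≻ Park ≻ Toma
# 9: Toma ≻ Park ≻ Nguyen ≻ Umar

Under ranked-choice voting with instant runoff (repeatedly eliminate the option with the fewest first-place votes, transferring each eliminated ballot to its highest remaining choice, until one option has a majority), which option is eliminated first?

Park

Round 1: Toma 3, Nguyen 3, Umar 2, Park 1. Park has the fewest and is eliminated.
Round 2: Toma 4, Nguyen 3, Umar 2. Umar has the fewest and is eliminated.
Round 3: Toma 5, Nguyen 4. Toma has a majority.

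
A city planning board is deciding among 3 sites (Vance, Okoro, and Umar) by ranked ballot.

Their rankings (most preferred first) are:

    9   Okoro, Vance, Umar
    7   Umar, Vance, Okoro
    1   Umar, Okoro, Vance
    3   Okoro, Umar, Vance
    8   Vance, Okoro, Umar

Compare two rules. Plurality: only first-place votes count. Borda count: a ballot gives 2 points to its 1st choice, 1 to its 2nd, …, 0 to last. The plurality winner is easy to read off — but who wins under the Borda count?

Plurality first-place counts: Vance 8, Okoro 12, Umar 8 → Okoro.
Borda totals: Vance 32, Okoro 33, Umar 19 → Okoro.

Okoro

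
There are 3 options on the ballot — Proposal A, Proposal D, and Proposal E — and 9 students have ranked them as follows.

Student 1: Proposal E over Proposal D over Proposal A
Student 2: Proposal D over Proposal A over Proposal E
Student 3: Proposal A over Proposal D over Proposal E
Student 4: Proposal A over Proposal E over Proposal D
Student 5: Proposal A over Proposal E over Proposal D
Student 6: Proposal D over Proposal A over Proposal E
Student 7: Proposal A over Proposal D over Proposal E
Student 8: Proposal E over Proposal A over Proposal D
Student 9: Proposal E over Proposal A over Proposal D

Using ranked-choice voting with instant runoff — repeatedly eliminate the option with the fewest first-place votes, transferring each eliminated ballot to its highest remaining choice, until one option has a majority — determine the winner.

Round 1: Proposal A 4, Proposal E 3, Proposal D 2. Proposal D has the fewest and is eliminated.
Round 2: Proposal A 6, Proposal E 3. Proposal A has a majority.

Proposal A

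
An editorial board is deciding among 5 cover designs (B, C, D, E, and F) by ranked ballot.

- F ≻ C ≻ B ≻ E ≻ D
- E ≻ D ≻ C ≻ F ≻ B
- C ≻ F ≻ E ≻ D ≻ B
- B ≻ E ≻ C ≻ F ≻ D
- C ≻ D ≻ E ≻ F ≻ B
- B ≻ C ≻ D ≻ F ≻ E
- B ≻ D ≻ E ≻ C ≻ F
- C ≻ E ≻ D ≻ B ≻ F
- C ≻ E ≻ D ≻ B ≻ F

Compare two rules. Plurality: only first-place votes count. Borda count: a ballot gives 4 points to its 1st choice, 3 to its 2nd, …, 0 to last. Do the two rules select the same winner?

Plurality first-place counts: B 3, C 4, D 0, E 1, F 1 → C.
Borda totals: B 16, C 27, D 16, E 20, F 11 → C.
The two rules agree on C.

Yes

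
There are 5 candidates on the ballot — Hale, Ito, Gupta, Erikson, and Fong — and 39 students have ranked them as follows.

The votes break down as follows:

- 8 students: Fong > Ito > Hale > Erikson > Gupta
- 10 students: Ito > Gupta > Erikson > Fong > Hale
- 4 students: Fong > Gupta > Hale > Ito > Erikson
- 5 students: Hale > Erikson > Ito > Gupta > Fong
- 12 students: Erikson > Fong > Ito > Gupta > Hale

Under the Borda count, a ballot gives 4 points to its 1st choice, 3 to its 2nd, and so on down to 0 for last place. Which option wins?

Ito

Borda scores:
  Hale: 8·2 + 10·0 + 4·2 + 5·4 + 12·0 = 44
  Ito: 8·3 + 10·4 + 4·1 + 5·2 + 12·2 = 102
  Gupta: 8·0 + 10·3 + 4·3 + 5·1 + 12·1 = 59
  Erikson: 8·1 + 10·2 + 4·0 + 5·3 + 12·4 = 91
  Fong: 8·4 + 10·1 + 4·4 + 5·0 + 12·3 = 94
Ito has the highest total.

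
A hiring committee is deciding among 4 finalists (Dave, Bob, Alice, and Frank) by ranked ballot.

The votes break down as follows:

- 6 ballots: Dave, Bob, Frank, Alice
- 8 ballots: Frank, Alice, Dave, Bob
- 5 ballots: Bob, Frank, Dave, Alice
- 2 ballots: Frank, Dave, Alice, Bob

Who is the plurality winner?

Frank

First-place vote totals:
  Dave: 6
  Bob: 5
  Alice: 0
  Frank: 10
Frank has the most first-place votes.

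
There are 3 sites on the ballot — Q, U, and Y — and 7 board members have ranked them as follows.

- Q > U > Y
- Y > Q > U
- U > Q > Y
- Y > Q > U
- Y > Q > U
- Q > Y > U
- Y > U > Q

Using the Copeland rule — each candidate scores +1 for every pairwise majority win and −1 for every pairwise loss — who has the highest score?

Pairwise results:
  Q vs U: Q wins 5–2.
  Q vs Y: Y wins 4–3.
  U vs Y: Y wins 5–2.
Copeland scores (wins − losses):
  Q: 1 − 1 = 0
  U: 0 − 2 = -2
  Y: 2 − 0 = 2
Y has the best Copeland score.

Y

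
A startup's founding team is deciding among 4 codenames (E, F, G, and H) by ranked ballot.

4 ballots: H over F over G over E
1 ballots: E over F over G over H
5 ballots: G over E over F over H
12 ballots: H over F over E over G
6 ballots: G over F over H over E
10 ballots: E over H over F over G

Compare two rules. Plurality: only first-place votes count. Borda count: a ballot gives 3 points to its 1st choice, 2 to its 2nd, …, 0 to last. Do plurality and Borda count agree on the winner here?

Plurality first-place counts: E 11, F 0, G 11, H 16 → H.
Borda totals: E 55, F 61, G 38, H 74 → H.
The two rules agree on H.

Yes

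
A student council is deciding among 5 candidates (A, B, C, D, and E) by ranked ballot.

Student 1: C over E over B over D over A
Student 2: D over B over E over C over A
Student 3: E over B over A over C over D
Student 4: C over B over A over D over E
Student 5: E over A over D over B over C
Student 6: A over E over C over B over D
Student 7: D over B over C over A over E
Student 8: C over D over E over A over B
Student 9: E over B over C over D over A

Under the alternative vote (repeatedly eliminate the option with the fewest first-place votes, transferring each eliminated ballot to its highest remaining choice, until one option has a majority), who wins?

Round 1: C 3, E 3, D 2, A 1, B 0. B has the fewest and is eliminated.
Round 2: C 3, E 3, D 2, A 1. A has the fewest and is eliminated.
Round 3: E 4, C 3, D 2. D has the fewest and is eliminated.
Round 4: E 5, C 4. E has a majority.

E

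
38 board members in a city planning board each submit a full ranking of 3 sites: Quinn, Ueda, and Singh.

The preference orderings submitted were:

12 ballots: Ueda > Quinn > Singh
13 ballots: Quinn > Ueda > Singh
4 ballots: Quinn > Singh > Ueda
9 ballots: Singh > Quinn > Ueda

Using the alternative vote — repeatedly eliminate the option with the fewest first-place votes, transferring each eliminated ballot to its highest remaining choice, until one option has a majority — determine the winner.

Round 1: Quinn 17, Ueda 12, Singh 9. Singh has the fewest and is eliminated.
Round 2: Quinn 26, Ueda 12. Quinn has a majority.

Quinn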